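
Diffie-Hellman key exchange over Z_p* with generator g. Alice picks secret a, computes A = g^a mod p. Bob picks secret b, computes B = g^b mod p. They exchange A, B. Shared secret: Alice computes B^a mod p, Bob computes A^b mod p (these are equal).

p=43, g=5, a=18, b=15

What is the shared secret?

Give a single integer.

Answer: 11

Derivation:
A = 5^18 mod 43  (bits of 18 = 10010)
  bit 0 = 1: r = r^2 * 5 mod 43 = 1^2 * 5 = 1*5 = 5
  bit 1 = 0: r = r^2 mod 43 = 5^2 = 25
  bit 2 = 0: r = r^2 mod 43 = 25^2 = 23
  bit 3 = 1: r = r^2 * 5 mod 43 = 23^2 * 5 = 13*5 = 22
  bit 4 = 0: r = r^2 mod 43 = 22^2 = 11
  -> A = 11
B = 5^15 mod 43  (bits of 15 = 1111)
  bit 0 = 1: r = r^2 * 5 mod 43 = 1^2 * 5 = 1*5 = 5
  bit 1 = 1: r = r^2 * 5 mod 43 = 5^2 * 5 = 25*5 = 39
  bit 2 = 1: r = r^2 * 5 mod 43 = 39^2 * 5 = 16*5 = 37
  bit 3 = 1: r = r^2 * 5 mod 43 = 37^2 * 5 = 36*5 = 8
  -> B = 8
s = B^a = 8^18 mod 43  (bits of 18 = 10010)
  bit 0 = 1: r = r^2 * 8 mod 43 = 1^2 * 8 = 1*8 = 8
  bit 1 = 0: r = r^2 mod 43 = 8^2 = 21
  bit 2 = 0: r = r^2 mod 43 = 21^2 = 11
  bit 3 = 1: r = r^2 * 8 mod 43 = 11^2 * 8 = 35*8 = 22
  bit 4 = 0: r = r^2 mod 43 = 22^2 = 11
  -> s = B^a = 11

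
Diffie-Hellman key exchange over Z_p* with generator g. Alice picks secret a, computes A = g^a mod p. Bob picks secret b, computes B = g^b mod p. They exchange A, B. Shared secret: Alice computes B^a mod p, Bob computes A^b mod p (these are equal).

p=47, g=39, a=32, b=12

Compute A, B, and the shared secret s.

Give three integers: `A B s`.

A = 39^32 mod 47  (bits of 32 = 100000)
  bit 0 = 1: r = r^2 * 39 mod 47 = 1^2 * 39 = 1*39 = 39
  bit 1 = 0: r = r^2 mod 47 = 39^2 = 17
  bit 2 = 0: r = r^2 mod 47 = 17^2 = 7
  bit 3 = 0: r = r^2 mod 47 = 7^2 = 2
  bit 4 = 0: r = r^2 mod 47 = 2^2 = 4
  bit 5 = 0: r = r^2 mod 47 = 4^2 = 16
  -> A = 16
B = 39^12 mod 47  (bits of 12 = 1100)
  bit 0 = 1: r = r^2 * 39 mod 47 = 1^2 * 39 = 1*39 = 39
  bit 1 = 1: r = r^2 * 39 mod 47 = 39^2 * 39 = 17*39 = 5
  bit 2 = 0: r = r^2 mod 47 = 5^2 = 25
  bit 3 = 0: r = r^2 mod 47 = 25^2 = 14
  -> B = 14
s = B^a = 14^32 mod 47  (bits of 32 = 100000)
  bit 0 = 1: r = r^2 * 14 mod 47 = 1^2 * 14 = 1*14 = 14
  bit 1 = 0: r = r^2 mod 47 = 14^2 = 8
  bit 2 = 0: r = r^2 mod 47 = 8^2 = 17
  bit 3 = 0: r = r^2 mod 47 = 17^2 = 7
  bit 4 = 0: r = r^2 mod 47 = 7^2 = 2
  bit 5 = 0: r = r^2 mod 47 = 2^2 = 4
  -> s = B^a = 4

Answer: 16 14 4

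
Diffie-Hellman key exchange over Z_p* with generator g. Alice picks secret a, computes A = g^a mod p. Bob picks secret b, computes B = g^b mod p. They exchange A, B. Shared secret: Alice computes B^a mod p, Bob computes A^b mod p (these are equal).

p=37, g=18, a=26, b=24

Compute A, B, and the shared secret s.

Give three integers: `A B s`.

A = 18^26 mod 37  (bits of 26 = 11010)
  bit 0 = 1: r = r^2 * 18 mod 37 = 1^2 * 18 = 1*18 = 18
  bit 1 = 1: r = r^2 * 18 mod 37 = 18^2 * 18 = 28*18 = 23
  bit 2 = 0: r = r^2 mod 37 = 23^2 = 11
  bit 3 = 1: r = r^2 * 18 mod 37 = 11^2 * 18 = 10*18 = 32
  bit 4 = 0: r = r^2 mod 37 = 32^2 = 25
  -> A = 25
B = 18^24 mod 37  (bits of 24 = 11000)
  bit 0 = 1: r = r^2 * 18 mod 37 = 1^2 * 18 = 1*18 = 18
  bit 1 = 1: r = r^2 * 18 mod 37 = 18^2 * 18 = 28*18 = 23
  bit 2 = 0: r = r^2 mod 37 = 23^2 = 11
  bit 3 = 0: r = r^2 mod 37 = 11^2 = 10
  bit 4 = 0: r = r^2 mod 37 = 10^2 = 26
  -> B = 26
s = B^a = 26^26 mod 37  (bits of 26 = 11010)
  bit 0 = 1: r = r^2 * 26 mod 37 = 1^2 * 26 = 1*26 = 26
  bit 1 = 1: r = r^2 * 26 mod 37 = 26^2 * 26 = 10*26 = 1
  bit 2 = 0: r = r^2 mod 37 = 1^2 = 1
  bit 3 = 1: r = r^2 * 26 mod 37 = 1^2 * 26 = 1*26 = 26
  bit 4 = 0: r = r^2 mod 37 = 26^2 = 10
  -> s = B^a = 10

Answer: 25 26 10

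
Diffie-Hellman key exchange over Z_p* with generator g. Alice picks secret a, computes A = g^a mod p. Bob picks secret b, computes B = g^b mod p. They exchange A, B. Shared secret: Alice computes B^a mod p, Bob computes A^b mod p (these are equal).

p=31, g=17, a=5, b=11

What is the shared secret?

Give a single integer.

A = 17^5 mod 31  (bits of 5 = 101)
  bit 0 = 1: r = r^2 * 17 mod 31 = 1^2 * 17 = 1*17 = 17
  bit 1 = 0: r = r^2 mod 31 = 17^2 = 10
  bit 2 = 1: r = r^2 * 17 mod 31 = 10^2 * 17 = 7*17 = 26
  -> A = 26
B = 17^11 mod 31  (bits of 11 = 1011)
  bit 0 = 1: r = r^2 * 17 mod 31 = 1^2 * 17 = 1*17 = 17
  bit 1 = 0: r = r^2 mod 31 = 17^2 = 10
  bit 2 = 1: r = r^2 * 17 mod 31 = 10^2 * 17 = 7*17 = 26
  bit 3 = 1: r = r^2 * 17 mod 31 = 26^2 * 17 = 25*17 = 22
  -> B = 22
s = B^a = 22^5 mod 31  (bits of 5 = 101)
  bit 0 = 1: r = r^2 * 22 mod 31 = 1^2 * 22 = 1*22 = 22
  bit 1 = 0: r = r^2 mod 31 = 22^2 = 19
  bit 2 = 1: r = r^2 * 22 mod 31 = 19^2 * 22 = 20*22 = 6
  -> s = B^a = 6

Answer: 6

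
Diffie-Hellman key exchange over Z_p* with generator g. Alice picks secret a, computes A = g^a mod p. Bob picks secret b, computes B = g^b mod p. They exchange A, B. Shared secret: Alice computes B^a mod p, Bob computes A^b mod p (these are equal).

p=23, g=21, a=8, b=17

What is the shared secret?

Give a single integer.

Answer: 16

Derivation:
A = 21^8 mod 23  (bits of 8 = 1000)
  bit 0 = 1: r = r^2 * 21 mod 23 = 1^2 * 21 = 1*21 = 21
  bit 1 = 0: r = r^2 mod 23 = 21^2 = 4
  bit 2 = 0: r = r^2 mod 23 = 4^2 = 16
  bit 3 = 0: r = r^2 mod 23 = 16^2 = 3
  -> A = 3
B = 21^17 mod 23  (bits of 17 = 10001)
  bit 0 = 1: r = r^2 * 21 mod 23 = 1^2 * 21 = 1*21 = 21
  bit 1 = 0: r = r^2 mod 23 = 21^2 = 4
  bit 2 = 0: r = r^2 mod 23 = 4^2 = 16
  bit 3 = 0: r = r^2 mod 23 = 16^2 = 3
  bit 4 = 1: r = r^2 * 21 mod 23 = 3^2 * 21 = 9*21 = 5
  -> B = 5
s = B^a = 5^8 mod 23  (bits of 8 = 1000)
  bit 0 = 1: r = r^2 * 5 mod 23 = 1^2 * 5 = 1*5 = 5
  bit 1 = 0: r = r^2 mod 23 = 5^2 = 2
  bit 2 = 0: r = r^2 mod 23 = 2^2 = 4
  bit 3 = 0: r = r^2 mod 23 = 4^2 = 16
  -> s = B^a = 16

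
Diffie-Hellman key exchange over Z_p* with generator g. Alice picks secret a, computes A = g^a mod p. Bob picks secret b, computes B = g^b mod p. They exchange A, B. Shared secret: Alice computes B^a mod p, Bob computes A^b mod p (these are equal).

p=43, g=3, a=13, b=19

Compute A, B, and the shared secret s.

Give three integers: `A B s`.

A = 3^13 mod 43  (bits of 13 = 1101)
  bit 0 = 1: r = r^2 * 3 mod 43 = 1^2 * 3 = 1*3 = 3
  bit 1 = 1: r = r^2 * 3 mod 43 = 3^2 * 3 = 9*3 = 27
  bit 2 = 0: r = r^2 mod 43 = 27^2 = 41
  bit 3 = 1: r = r^2 * 3 mod 43 = 41^2 * 3 = 4*3 = 12
  -> A = 12
B = 3^19 mod 43  (bits of 19 = 10011)
  bit 0 = 1: r = r^2 * 3 mod 43 = 1^2 * 3 = 1*3 = 3
  bit 1 = 0: r = r^2 mod 43 = 3^2 = 9
  bit 2 = 0: r = r^2 mod 43 = 9^2 = 38
  bit 3 = 1: r = r^2 * 3 mod 43 = 38^2 * 3 = 25*3 = 32
  bit 4 = 1: r = r^2 * 3 mod 43 = 32^2 * 3 = 35*3 = 19
  -> B = 19
s = B^a = 19^13 mod 43  (bits of 13 = 1101)
  bit 0 = 1: r = r^2 * 19 mod 43 = 1^2 * 19 = 1*19 = 19
  bit 1 = 1: r = r^2 * 19 mod 43 = 19^2 * 19 = 17*19 = 22
  bit 2 = 0: r = r^2 mod 43 = 22^2 = 11
  bit 3 = 1: r = r^2 * 19 mod 43 = 11^2 * 19 = 35*19 = 20
  -> s = B^a = 20

Answer: 12 19 20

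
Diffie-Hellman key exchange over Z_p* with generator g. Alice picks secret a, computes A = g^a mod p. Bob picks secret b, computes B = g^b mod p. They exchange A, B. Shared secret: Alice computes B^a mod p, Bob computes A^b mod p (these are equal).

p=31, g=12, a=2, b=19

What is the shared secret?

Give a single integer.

Answer: 9

Derivation:
A = 12^2 mod 31  (bits of 2 = 10)
  bit 0 = 1: r = r^2 * 12 mod 31 = 1^2 * 12 = 1*12 = 12
  bit 1 = 0: r = r^2 mod 31 = 12^2 = 20
  -> A = 20
B = 12^19 mod 31  (bits of 19 = 10011)
  bit 0 = 1: r = r^2 * 12 mod 31 = 1^2 * 12 = 1*12 = 12
  bit 1 = 0: r = r^2 mod 31 = 12^2 = 20
  bit 2 = 0: r = r^2 mod 31 = 20^2 = 28
  bit 3 = 1: r = r^2 * 12 mod 31 = 28^2 * 12 = 9*12 = 15
  bit 4 = 1: r = r^2 * 12 mod 31 = 15^2 * 12 = 8*12 = 3
  -> B = 3
s = B^a = 3^2 mod 31  (bits of 2 = 10)
  bit 0 = 1: r = r^2 * 3 mod 31 = 1^2 * 3 = 1*3 = 3
  bit 1 = 0: r = r^2 mod 31 = 3^2 = 9
  -> s = B^a = 9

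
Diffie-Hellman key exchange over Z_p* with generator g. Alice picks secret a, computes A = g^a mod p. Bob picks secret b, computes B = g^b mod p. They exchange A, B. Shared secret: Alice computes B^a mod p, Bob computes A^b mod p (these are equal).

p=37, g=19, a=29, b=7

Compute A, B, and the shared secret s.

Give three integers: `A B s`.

A = 19^29 mod 37  (bits of 29 = 11101)
  bit 0 = 1: r = r^2 * 19 mod 37 = 1^2 * 19 = 1*19 = 19
  bit 1 = 1: r = r^2 * 19 mod 37 = 19^2 * 19 = 28*19 = 14
  bit 2 = 1: r = r^2 * 19 mod 37 = 14^2 * 19 = 11*19 = 24
  bit 3 = 0: r = r^2 mod 37 = 24^2 = 21
  bit 4 = 1: r = r^2 * 19 mod 37 = 21^2 * 19 = 34*19 = 17
  -> A = 17
B = 19^7 mod 37  (bits of 7 = 111)
  bit 0 = 1: r = r^2 * 19 mod 37 = 1^2 * 19 = 1*19 = 19
  bit 1 = 1: r = r^2 * 19 mod 37 = 19^2 * 19 = 28*19 = 14
  bit 2 = 1: r = r^2 * 19 mod 37 = 14^2 * 19 = 11*19 = 24
  -> B = 24
s = B^a = 24^29 mod 37  (bits of 29 = 11101)
  bit 0 = 1: r = r^2 * 24 mod 37 = 1^2 * 24 = 1*24 = 24
  bit 1 = 1: r = r^2 * 24 mod 37 = 24^2 * 24 = 21*24 = 23
  bit 2 = 1: r = r^2 * 24 mod 37 = 23^2 * 24 = 11*24 = 5
  bit 3 = 0: r = r^2 mod 37 = 5^2 = 25
  bit 4 = 1: r = r^2 * 24 mod 37 = 25^2 * 24 = 33*24 = 15
  -> s = B^a = 15

Answer: 17 24 15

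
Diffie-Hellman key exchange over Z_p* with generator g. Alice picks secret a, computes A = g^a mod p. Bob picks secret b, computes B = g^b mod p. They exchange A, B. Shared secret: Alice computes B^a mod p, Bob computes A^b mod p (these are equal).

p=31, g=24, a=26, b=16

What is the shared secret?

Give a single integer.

A = 24^26 mod 31  (bits of 26 = 11010)
  bit 0 = 1: r = r^2 * 24 mod 31 = 1^2 * 24 = 1*24 = 24
  bit 1 = 1: r = r^2 * 24 mod 31 = 24^2 * 24 = 18*24 = 29
  bit 2 = 0: r = r^2 mod 31 = 29^2 = 4
  bit 3 = 1: r = r^2 * 24 mod 31 = 4^2 * 24 = 16*24 = 12
  bit 4 = 0: r = r^2 mod 31 = 12^2 = 20
  -> A = 20
B = 24^16 mod 31  (bits of 16 = 10000)
  bit 0 = 1: r = r^2 * 24 mod 31 = 1^2 * 24 = 1*24 = 24
  bit 1 = 0: r = r^2 mod 31 = 24^2 = 18
  bit 2 = 0: r = r^2 mod 31 = 18^2 = 14
  bit 3 = 0: r = r^2 mod 31 = 14^2 = 10
  bit 4 = 0: r = r^2 mod 31 = 10^2 = 7
  -> B = 7
s = B^a = 7^26 mod 31  (bits of 26 = 11010)
  bit 0 = 1: r = r^2 * 7 mod 31 = 1^2 * 7 = 1*7 = 7
  bit 1 = 1: r = r^2 * 7 mod 31 = 7^2 * 7 = 18*7 = 2
  bit 2 = 0: r = r^2 mod 31 = 2^2 = 4
  bit 3 = 1: r = r^2 * 7 mod 31 = 4^2 * 7 = 16*7 = 19
  bit 4 = 0: r = r^2 mod 31 = 19^2 = 20
  -> s = B^a = 20

Answer: 20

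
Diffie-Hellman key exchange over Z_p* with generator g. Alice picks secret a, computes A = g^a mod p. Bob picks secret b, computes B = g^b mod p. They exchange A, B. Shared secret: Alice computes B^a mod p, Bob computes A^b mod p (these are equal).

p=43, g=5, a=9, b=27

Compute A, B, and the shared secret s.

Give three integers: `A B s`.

A = 5^9 mod 43  (bits of 9 = 1001)
  bit 0 = 1: r = r^2 * 5 mod 43 = 1^2 * 5 = 1*5 = 5
  bit 1 = 0: r = r^2 mod 43 = 5^2 = 25
  bit 2 = 0: r = r^2 mod 43 = 25^2 = 23
  bit 3 = 1: r = r^2 * 5 mod 43 = 23^2 * 5 = 13*5 = 22
  -> A = 22
B = 5^27 mod 43  (bits of 27 = 11011)
  bit 0 = 1: r = r^2 * 5 mod 43 = 1^2 * 5 = 1*5 = 5
  bit 1 = 1: r = r^2 * 5 mod 43 = 5^2 * 5 = 25*5 = 39
  bit 2 = 0: r = r^2 mod 43 = 39^2 = 16
  bit 3 = 1: r = r^2 * 5 mod 43 = 16^2 * 5 = 41*5 = 33
  bit 4 = 1: r = r^2 * 5 mod 43 = 33^2 * 5 = 14*5 = 27
  -> B = 27
s = B^a = 27^9 mod 43  (bits of 9 = 1001)
  bit 0 = 1: r = r^2 * 27 mod 43 = 1^2 * 27 = 1*27 = 27
  bit 1 = 0: r = r^2 mod 43 = 27^2 = 41
  bit 2 = 0: r = r^2 mod 43 = 41^2 = 4
  bit 3 = 1: r = r^2 * 27 mod 43 = 4^2 * 27 = 16*27 = 2
  -> s = B^a = 2

Answer: 22 27 2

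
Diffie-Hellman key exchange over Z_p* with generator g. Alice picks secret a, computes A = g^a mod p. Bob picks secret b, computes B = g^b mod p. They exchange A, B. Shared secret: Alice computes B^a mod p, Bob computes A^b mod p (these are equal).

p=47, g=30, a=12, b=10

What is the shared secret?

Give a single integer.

A = 30^12 mod 47  (bits of 12 = 1100)
  bit 0 = 1: r = r^2 * 30 mod 47 = 1^2 * 30 = 1*30 = 30
  bit 1 = 1: r = r^2 * 30 mod 47 = 30^2 * 30 = 7*30 = 22
  bit 2 = 0: r = r^2 mod 47 = 22^2 = 14
  bit 3 = 0: r = r^2 mod 47 = 14^2 = 8
  -> A = 8
B = 30^10 mod 47  (bits of 10 = 1010)
  bit 0 = 1: r = r^2 * 30 mod 47 = 1^2 * 30 = 1*30 = 30
  bit 1 = 0: r = r^2 mod 47 = 30^2 = 7
  bit 2 = 1: r = r^2 * 30 mod 47 = 7^2 * 30 = 2*30 = 13
  bit 3 = 0: r = r^2 mod 47 = 13^2 = 28
  -> B = 28
s = B^a = 28^12 mod 47  (bits of 12 = 1100)
  bit 0 = 1: r = r^2 * 28 mod 47 = 1^2 * 28 = 1*28 = 28
  bit 1 = 1: r = r^2 * 28 mod 47 = 28^2 * 28 = 32*28 = 3
  bit 2 = 0: r = r^2 mod 47 = 3^2 = 9
  bit 3 = 0: r = r^2 mod 47 = 9^2 = 34
  -> s = B^a = 34

Answer: 34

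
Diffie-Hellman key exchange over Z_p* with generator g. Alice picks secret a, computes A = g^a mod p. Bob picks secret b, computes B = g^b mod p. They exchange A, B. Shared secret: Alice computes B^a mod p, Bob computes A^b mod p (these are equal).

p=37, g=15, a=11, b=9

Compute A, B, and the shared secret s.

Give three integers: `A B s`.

A = 15^11 mod 37  (bits of 11 = 1011)
  bit 0 = 1: r = r^2 * 15 mod 37 = 1^2 * 15 = 1*15 = 15
  bit 1 = 0: r = r^2 mod 37 = 15^2 = 3
  bit 2 = 1: r = r^2 * 15 mod 37 = 3^2 * 15 = 9*15 = 24
  bit 3 = 1: r = r^2 * 15 mod 37 = 24^2 * 15 = 21*15 = 19
  -> A = 19
B = 15^9 mod 37  (bits of 9 = 1001)
  bit 0 = 1: r = r^2 * 15 mod 37 = 1^2 * 15 = 1*15 = 15
  bit 1 = 0: r = r^2 mod 37 = 15^2 = 3
  bit 2 = 0: r = r^2 mod 37 = 3^2 = 9
  bit 3 = 1: r = r^2 * 15 mod 37 = 9^2 * 15 = 7*15 = 31
  -> B = 31
s = B^a = 31^11 mod 37  (bits of 11 = 1011)
  bit 0 = 1: r = r^2 * 31 mod 37 = 1^2 * 31 = 1*31 = 31
  bit 1 = 0: r = r^2 mod 37 = 31^2 = 36
  bit 2 = 1: r = r^2 * 31 mod 37 = 36^2 * 31 = 1*31 = 31
  bit 3 = 1: r = r^2 * 31 mod 37 = 31^2 * 31 = 36*31 = 6
  -> s = B^a = 6

Answer: 19 31 6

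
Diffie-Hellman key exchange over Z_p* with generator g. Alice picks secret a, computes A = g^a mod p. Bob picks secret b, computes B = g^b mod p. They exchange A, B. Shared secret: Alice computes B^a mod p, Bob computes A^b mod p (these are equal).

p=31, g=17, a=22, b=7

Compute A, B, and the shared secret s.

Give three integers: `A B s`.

A = 17^22 mod 31  (bits of 22 = 10110)
  bit 0 = 1: r = r^2 * 17 mod 31 = 1^2 * 17 = 1*17 = 17
  bit 1 = 0: r = r^2 mod 31 = 17^2 = 10
  bit 2 = 1: r = r^2 * 17 mod 31 = 10^2 * 17 = 7*17 = 26
  bit 3 = 1: r = r^2 * 17 mod 31 = 26^2 * 17 = 25*17 = 22
  bit 4 = 0: r = r^2 mod 31 = 22^2 = 19
  -> A = 19
B = 17^7 mod 31  (bits of 7 = 111)
  bit 0 = 1: r = r^2 * 17 mod 31 = 1^2 * 17 = 1*17 = 17
  bit 1 = 1: r = r^2 * 17 mod 31 = 17^2 * 17 = 10*17 = 15
  bit 2 = 1: r = r^2 * 17 mod 31 = 15^2 * 17 = 8*17 = 12
  -> B = 12
s = B^a = 12^22 mod 31  (bits of 22 = 10110)
  bit 0 = 1: r = r^2 * 12 mod 31 = 1^2 * 12 = 1*12 = 12
  bit 1 = 0: r = r^2 mod 31 = 12^2 = 20
  bit 2 = 1: r = r^2 * 12 mod 31 = 20^2 * 12 = 28*12 = 26
  bit 3 = 1: r = r^2 * 12 mod 31 = 26^2 * 12 = 25*12 = 21
  bit 4 = 0: r = r^2 mod 31 = 21^2 = 7
  -> s = B^a = 7

Answer: 19 12 7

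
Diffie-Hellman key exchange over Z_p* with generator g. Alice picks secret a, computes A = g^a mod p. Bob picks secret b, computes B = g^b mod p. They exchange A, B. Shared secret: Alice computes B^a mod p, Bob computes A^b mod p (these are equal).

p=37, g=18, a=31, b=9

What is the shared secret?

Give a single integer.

Answer: 6

Derivation:
A = 18^31 mod 37  (bits of 31 = 11111)
  bit 0 = 1: r = r^2 * 18 mod 37 = 1^2 * 18 = 1*18 = 18
  bit 1 = 1: r = r^2 * 18 mod 37 = 18^2 * 18 = 28*18 = 23
  bit 2 = 1: r = r^2 * 18 mod 37 = 23^2 * 18 = 11*18 = 13
  bit 3 = 1: r = r^2 * 18 mod 37 = 13^2 * 18 = 21*18 = 8
  bit 4 = 1: r = r^2 * 18 mod 37 = 8^2 * 18 = 27*18 = 5
  -> A = 5
B = 18^9 mod 37  (bits of 9 = 1001)
  bit 0 = 1: r = r^2 * 18 mod 37 = 1^2 * 18 = 1*18 = 18
  bit 1 = 0: r = r^2 mod 37 = 18^2 = 28
  bit 2 = 0: r = r^2 mod 37 = 28^2 = 7
  bit 3 = 1: r = r^2 * 18 mod 37 = 7^2 * 18 = 12*18 = 31
  -> B = 31
s = B^a = 31^31 mod 37  (bits of 31 = 11111)
  bit 0 = 1: r = r^2 * 31 mod 37 = 1^2 * 31 = 1*31 = 31
  bit 1 = 1: r = r^2 * 31 mod 37 = 31^2 * 31 = 36*31 = 6
  bit 2 = 1: r = r^2 * 31 mod 37 = 6^2 * 31 = 36*31 = 6
  bit 3 = 1: r = r^2 * 31 mod 37 = 6^2 * 31 = 36*31 = 6
  bit 4 = 1: r = r^2 * 31 mod 37 = 6^2 * 31 = 36*31 = 6
  -> s = B^a = 6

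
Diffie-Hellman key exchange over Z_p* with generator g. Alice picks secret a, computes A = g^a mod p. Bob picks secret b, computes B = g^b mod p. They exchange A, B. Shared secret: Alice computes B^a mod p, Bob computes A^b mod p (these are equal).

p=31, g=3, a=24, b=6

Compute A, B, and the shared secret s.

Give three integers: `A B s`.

A = 3^24 mod 31  (bits of 24 = 11000)
  bit 0 = 1: r = r^2 * 3 mod 31 = 1^2 * 3 = 1*3 = 3
  bit 1 = 1: r = r^2 * 3 mod 31 = 3^2 * 3 = 9*3 = 27
  bit 2 = 0: r = r^2 mod 31 = 27^2 = 16
  bit 3 = 0: r = r^2 mod 31 = 16^2 = 8
  bit 4 = 0: r = r^2 mod 31 = 8^2 = 2
  -> A = 2
B = 3^6 mod 31  (bits of 6 = 110)
  bit 0 = 1: r = r^2 * 3 mod 31 = 1^2 * 3 = 1*3 = 3
  bit 1 = 1: r = r^2 * 3 mod 31 = 3^2 * 3 = 9*3 = 27
  bit 2 = 0: r = r^2 mod 31 = 27^2 = 16
  -> B = 16
s = B^a = 16^24 mod 31  (bits of 24 = 11000)
  bit 0 = 1: r = r^2 * 16 mod 31 = 1^2 * 16 = 1*16 = 16
  bit 1 = 1: r = r^2 * 16 mod 31 = 16^2 * 16 = 8*16 = 4
  bit 2 = 0: r = r^2 mod 31 = 4^2 = 16
  bit 3 = 0: r = r^2 mod 31 = 16^2 = 8
  bit 4 = 0: r = r^2 mod 31 = 8^2 = 2
  -> s = B^a = 2

Answer: 2 16 2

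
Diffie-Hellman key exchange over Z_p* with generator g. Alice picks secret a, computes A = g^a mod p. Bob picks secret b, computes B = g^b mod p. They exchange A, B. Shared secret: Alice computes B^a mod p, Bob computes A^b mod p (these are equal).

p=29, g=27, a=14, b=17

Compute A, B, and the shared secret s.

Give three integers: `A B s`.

Answer: 28 8 28

Derivation:
A = 27^14 mod 29  (bits of 14 = 1110)
  bit 0 = 1: r = r^2 * 27 mod 29 = 1^2 * 27 = 1*27 = 27
  bit 1 = 1: r = r^2 * 27 mod 29 = 27^2 * 27 = 4*27 = 21
  bit 2 = 1: r = r^2 * 27 mod 29 = 21^2 * 27 = 6*27 = 17
  bit 3 = 0: r = r^2 mod 29 = 17^2 = 28
  -> A = 28
B = 27^17 mod 29  (bits of 17 = 10001)
  bit 0 = 1: r = r^2 * 27 mod 29 = 1^2 * 27 = 1*27 = 27
  bit 1 = 0: r = r^2 mod 29 = 27^2 = 4
  bit 2 = 0: r = r^2 mod 29 = 4^2 = 16
  bit 3 = 0: r = r^2 mod 29 = 16^2 = 24
  bit 4 = 1: r = r^2 * 27 mod 29 = 24^2 * 27 = 25*27 = 8
  -> B = 8
s = B^a = 8^14 mod 29  (bits of 14 = 1110)
  bit 0 = 1: r = r^2 * 8 mod 29 = 1^2 * 8 = 1*8 = 8
  bit 1 = 1: r = r^2 * 8 mod 29 = 8^2 * 8 = 6*8 = 19
  bit 2 = 1: r = r^2 * 8 mod 29 = 19^2 * 8 = 13*8 = 17
  bit 3 = 0: r = r^2 mod 29 = 17^2 = 28
  -> s = B^a = 28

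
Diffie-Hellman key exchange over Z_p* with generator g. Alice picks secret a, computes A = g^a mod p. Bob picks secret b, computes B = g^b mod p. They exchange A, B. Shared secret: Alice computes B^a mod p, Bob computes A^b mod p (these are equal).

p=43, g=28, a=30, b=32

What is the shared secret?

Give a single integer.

A = 28^30 mod 43  (bits of 30 = 11110)
  bit 0 = 1: r = r^2 * 28 mod 43 = 1^2 * 28 = 1*28 = 28
  bit 1 = 1: r = r^2 * 28 mod 43 = 28^2 * 28 = 10*28 = 22
  bit 2 = 1: r = r^2 * 28 mod 43 = 22^2 * 28 = 11*28 = 7
  bit 3 = 1: r = r^2 * 28 mod 43 = 7^2 * 28 = 6*28 = 39
  bit 4 = 0: r = r^2 mod 43 = 39^2 = 16
  -> A = 16
B = 28^32 mod 43  (bits of 32 = 100000)
  bit 0 = 1: r = r^2 * 28 mod 43 = 1^2 * 28 = 1*28 = 28
  bit 1 = 0: r = r^2 mod 43 = 28^2 = 10
  bit 2 = 0: r = r^2 mod 43 = 10^2 = 14
  bit 3 = 0: r = r^2 mod 43 = 14^2 = 24
  bit 4 = 0: r = r^2 mod 43 = 24^2 = 17
  bit 5 = 0: r = r^2 mod 43 = 17^2 = 31
  -> B = 31
s = B^a = 31^30 mod 43  (bits of 30 = 11110)
  bit 0 = 1: r = r^2 * 31 mod 43 = 1^2 * 31 = 1*31 = 31
  bit 1 = 1: r = r^2 * 31 mod 43 = 31^2 * 31 = 15*31 = 35
  bit 2 = 1: r = r^2 * 31 mod 43 = 35^2 * 31 = 21*31 = 6
  bit 3 = 1: r = r^2 * 31 mod 43 = 6^2 * 31 = 36*31 = 41
  bit 4 = 0: r = r^2 mod 43 = 41^2 = 4
  -> s = B^a = 4

Answer: 4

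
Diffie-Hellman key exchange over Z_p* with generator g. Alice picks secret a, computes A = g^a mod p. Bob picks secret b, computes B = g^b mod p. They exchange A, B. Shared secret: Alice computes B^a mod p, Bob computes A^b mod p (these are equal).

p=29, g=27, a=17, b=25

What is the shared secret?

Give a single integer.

Answer: 26

Derivation:
A = 27^17 mod 29  (bits of 17 = 10001)
  bit 0 = 1: r = r^2 * 27 mod 29 = 1^2 * 27 = 1*27 = 27
  bit 1 = 0: r = r^2 mod 29 = 27^2 = 4
  bit 2 = 0: r = r^2 mod 29 = 4^2 = 16
  bit 3 = 0: r = r^2 mod 29 = 16^2 = 24
  bit 4 = 1: r = r^2 * 27 mod 29 = 24^2 * 27 = 25*27 = 8
  -> A = 8
B = 27^25 mod 29  (bits of 25 = 11001)
  bit 0 = 1: r = r^2 * 27 mod 29 = 1^2 * 27 = 1*27 = 27
  bit 1 = 1: r = r^2 * 27 mod 29 = 27^2 * 27 = 4*27 = 21
  bit 2 = 0: r = r^2 mod 29 = 21^2 = 6
  bit 3 = 0: r = r^2 mod 29 = 6^2 = 7
  bit 4 = 1: r = r^2 * 27 mod 29 = 7^2 * 27 = 20*27 = 18
  -> B = 18
s = B^a = 18^17 mod 29  (bits of 17 = 10001)
  bit 0 = 1: r = r^2 * 18 mod 29 = 1^2 * 18 = 1*18 = 18
  bit 1 = 0: r = r^2 mod 29 = 18^2 = 5
  bit 2 = 0: r = r^2 mod 29 = 5^2 = 25
  bit 3 = 0: r = r^2 mod 29 = 25^2 = 16
  bit 4 = 1: r = r^2 * 18 mod 29 = 16^2 * 18 = 24*18 = 26
  -> s = B^a = 26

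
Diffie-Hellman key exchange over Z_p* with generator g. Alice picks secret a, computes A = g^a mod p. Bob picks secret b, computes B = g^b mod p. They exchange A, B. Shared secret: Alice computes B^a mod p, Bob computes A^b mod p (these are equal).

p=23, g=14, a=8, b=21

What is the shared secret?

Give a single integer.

Answer: 16

Derivation:
A = 14^8 mod 23  (bits of 8 = 1000)
  bit 0 = 1: r = r^2 * 14 mod 23 = 1^2 * 14 = 1*14 = 14
  bit 1 = 0: r = r^2 mod 23 = 14^2 = 12
  bit 2 = 0: r = r^2 mod 23 = 12^2 = 6
  bit 3 = 0: r = r^2 mod 23 = 6^2 = 13
  -> A = 13
B = 14^21 mod 23  (bits of 21 = 10101)
  bit 0 = 1: r = r^2 * 14 mod 23 = 1^2 * 14 = 1*14 = 14
  bit 1 = 0: r = r^2 mod 23 = 14^2 = 12
  bit 2 = 1: r = r^2 * 14 mod 23 = 12^2 * 14 = 6*14 = 15
  bit 3 = 0: r = r^2 mod 23 = 15^2 = 18
  bit 4 = 1: r = r^2 * 14 mod 23 = 18^2 * 14 = 2*14 = 5
  -> B = 5
s = B^a = 5^8 mod 23  (bits of 8 = 1000)
  bit 0 = 1: r = r^2 * 5 mod 23 = 1^2 * 5 = 1*5 = 5
  bit 1 = 0: r = r^2 mod 23 = 5^2 = 2
  bit 2 = 0: r = r^2 mod 23 = 2^2 = 4
  bit 3 = 0: r = r^2 mod 23 = 4^2 = 16
  -> s = B^a = 16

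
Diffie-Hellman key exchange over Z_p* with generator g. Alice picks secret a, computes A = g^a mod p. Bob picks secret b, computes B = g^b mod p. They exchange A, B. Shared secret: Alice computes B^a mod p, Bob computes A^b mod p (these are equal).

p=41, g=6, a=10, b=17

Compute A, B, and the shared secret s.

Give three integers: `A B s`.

A = 6^10 mod 41  (bits of 10 = 1010)
  bit 0 = 1: r = r^2 * 6 mod 41 = 1^2 * 6 = 1*6 = 6
  bit 1 = 0: r = r^2 mod 41 = 6^2 = 36
  bit 2 = 1: r = r^2 * 6 mod 41 = 36^2 * 6 = 25*6 = 27
  bit 3 = 0: r = r^2 mod 41 = 27^2 = 32
  -> A = 32
B = 6^17 mod 41  (bits of 17 = 10001)
  bit 0 = 1: r = r^2 * 6 mod 41 = 1^2 * 6 = 1*6 = 6
  bit 1 = 0: r = r^2 mod 41 = 6^2 = 36
  bit 2 = 0: r = r^2 mod 41 = 36^2 = 25
  bit 3 = 0: r = r^2 mod 41 = 25^2 = 10
  bit 4 = 1: r = r^2 * 6 mod 41 = 10^2 * 6 = 18*6 = 26
  -> B = 26
s = B^a = 26^10 mod 41  (bits of 10 = 1010)
  bit 0 = 1: r = r^2 * 26 mod 41 = 1^2 * 26 = 1*26 = 26
  bit 1 = 0: r = r^2 mod 41 = 26^2 = 20
  bit 2 = 1: r = r^2 * 26 mod 41 = 20^2 * 26 = 31*26 = 27
  bit 3 = 0: r = r^2 mod 41 = 27^2 = 32
  -> s = B^a = 32

Answer: 32 26 32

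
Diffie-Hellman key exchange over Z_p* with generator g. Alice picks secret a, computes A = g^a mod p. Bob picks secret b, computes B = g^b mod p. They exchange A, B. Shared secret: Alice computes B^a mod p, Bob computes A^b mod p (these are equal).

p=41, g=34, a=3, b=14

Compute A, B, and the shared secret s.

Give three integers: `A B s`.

Answer: 26 2 8

Derivation:
A = 34^3 mod 41  (bits of 3 = 11)
  bit 0 = 1: r = r^2 * 34 mod 41 = 1^2 * 34 = 1*34 = 34
  bit 1 = 1: r = r^2 * 34 mod 41 = 34^2 * 34 = 8*34 = 26
  -> A = 26
B = 34^14 mod 41  (bits of 14 = 1110)
  bit 0 = 1: r = r^2 * 34 mod 41 = 1^2 * 34 = 1*34 = 34
  bit 1 = 1: r = r^2 * 34 mod 41 = 34^2 * 34 = 8*34 = 26
  bit 2 = 1: r = r^2 * 34 mod 41 = 26^2 * 34 = 20*34 = 24
  bit 3 = 0: r = r^2 mod 41 = 24^2 = 2
  -> B = 2
s = B^a = 2^3 mod 41  (bits of 3 = 11)
  bit 0 = 1: r = r^2 * 2 mod 41 = 1^2 * 2 = 1*2 = 2
  bit 1 = 1: r = r^2 * 2 mod 41 = 2^2 * 2 = 4*2 = 8
  -> s = B^a = 8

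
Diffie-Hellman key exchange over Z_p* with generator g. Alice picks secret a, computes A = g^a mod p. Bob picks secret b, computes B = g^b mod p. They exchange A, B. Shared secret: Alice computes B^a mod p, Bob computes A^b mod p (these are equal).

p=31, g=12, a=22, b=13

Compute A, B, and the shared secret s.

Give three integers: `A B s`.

A = 12^22 mod 31  (bits of 22 = 10110)
  bit 0 = 1: r = r^2 * 12 mod 31 = 1^2 * 12 = 1*12 = 12
  bit 1 = 0: r = r^2 mod 31 = 12^2 = 20
  bit 2 = 1: r = r^2 * 12 mod 31 = 20^2 * 12 = 28*12 = 26
  bit 3 = 1: r = r^2 * 12 mod 31 = 26^2 * 12 = 25*12 = 21
  bit 4 = 0: r = r^2 mod 31 = 21^2 = 7
  -> A = 7
B = 12^13 mod 31  (bits of 13 = 1101)
  bit 0 = 1: r = r^2 * 12 mod 31 = 1^2 * 12 = 1*12 = 12
  bit 1 = 1: r = r^2 * 12 mod 31 = 12^2 * 12 = 20*12 = 23
  bit 2 = 0: r = r^2 mod 31 = 23^2 = 2
  bit 3 = 1: r = r^2 * 12 mod 31 = 2^2 * 12 = 4*12 = 17
  -> B = 17
s = B^a = 17^22 mod 31  (bits of 22 = 10110)
  bit 0 = 1: r = r^2 * 17 mod 31 = 1^2 * 17 = 1*17 = 17
  bit 1 = 0: r = r^2 mod 31 = 17^2 = 10
  bit 2 = 1: r = r^2 * 17 mod 31 = 10^2 * 17 = 7*17 = 26
  bit 3 = 1: r = r^2 * 17 mod 31 = 26^2 * 17 = 25*17 = 22
  bit 4 = 0: r = r^2 mod 31 = 22^2 = 19
  -> s = B^a = 19

Answer: 7 17 19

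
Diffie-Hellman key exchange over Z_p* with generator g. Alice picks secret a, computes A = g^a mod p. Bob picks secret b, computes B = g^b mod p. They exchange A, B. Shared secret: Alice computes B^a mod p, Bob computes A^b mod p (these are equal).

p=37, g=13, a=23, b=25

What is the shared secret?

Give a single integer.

Answer: 20

Derivation:
A = 13^23 mod 37  (bits of 23 = 10111)
  bit 0 = 1: r = r^2 * 13 mod 37 = 1^2 * 13 = 1*13 = 13
  bit 1 = 0: r = r^2 mod 37 = 13^2 = 21
  bit 2 = 1: r = r^2 * 13 mod 37 = 21^2 * 13 = 34*13 = 35
  bit 3 = 1: r = r^2 * 13 mod 37 = 35^2 * 13 = 4*13 = 15
  bit 4 = 1: r = r^2 * 13 mod 37 = 15^2 * 13 = 3*13 = 2
  -> A = 2
B = 13^25 mod 37  (bits of 25 = 11001)
  bit 0 = 1: r = r^2 * 13 mod 37 = 1^2 * 13 = 1*13 = 13
  bit 1 = 1: r = r^2 * 13 mod 37 = 13^2 * 13 = 21*13 = 14
  bit 2 = 0: r = r^2 mod 37 = 14^2 = 11
  bit 3 = 0: r = r^2 mod 37 = 11^2 = 10
  bit 4 = 1: r = r^2 * 13 mod 37 = 10^2 * 13 = 26*13 = 5
  -> B = 5
s = B^a = 5^23 mod 37  (bits of 23 = 10111)
  bit 0 = 1: r = r^2 * 5 mod 37 = 1^2 * 5 = 1*5 = 5
  bit 1 = 0: r = r^2 mod 37 = 5^2 = 25
  bit 2 = 1: r = r^2 * 5 mod 37 = 25^2 * 5 = 33*5 = 17
  bit 3 = 1: r = r^2 * 5 mod 37 = 17^2 * 5 = 30*5 = 2
  bit 4 = 1: r = r^2 * 5 mod 37 = 2^2 * 5 = 4*5 = 20
  -> s = B^a = 20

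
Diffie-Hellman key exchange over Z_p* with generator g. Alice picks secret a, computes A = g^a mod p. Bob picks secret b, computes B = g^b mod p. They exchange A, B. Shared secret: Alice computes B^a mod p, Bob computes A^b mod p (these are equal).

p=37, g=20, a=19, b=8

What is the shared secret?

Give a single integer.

Answer: 33

Derivation:
A = 20^19 mod 37  (bits of 19 = 10011)
  bit 0 = 1: r = r^2 * 20 mod 37 = 1^2 * 20 = 1*20 = 20
  bit 1 = 0: r = r^2 mod 37 = 20^2 = 30
  bit 2 = 0: r = r^2 mod 37 = 30^2 = 12
  bit 3 = 1: r = r^2 * 20 mod 37 = 12^2 * 20 = 33*20 = 31
  bit 4 = 1: r = r^2 * 20 mod 37 = 31^2 * 20 = 36*20 = 17
  -> A = 17
B = 20^8 mod 37  (bits of 8 = 1000)
  bit 0 = 1: r = r^2 * 20 mod 37 = 1^2 * 20 = 1*20 = 20
  bit 1 = 0: r = r^2 mod 37 = 20^2 = 30
  bit 2 = 0: r = r^2 mod 37 = 30^2 = 12
  bit 3 = 0: r = r^2 mod 37 = 12^2 = 33
  -> B = 33
s = B^a = 33^19 mod 37  (bits of 19 = 10011)
  bit 0 = 1: r = r^2 * 33 mod 37 = 1^2 * 33 = 1*33 = 33
  bit 1 = 0: r = r^2 mod 37 = 33^2 = 16
  bit 2 = 0: r = r^2 mod 37 = 16^2 = 34
  bit 3 = 1: r = r^2 * 33 mod 37 = 34^2 * 33 = 9*33 = 1
  bit 4 = 1: r = r^2 * 33 mod 37 = 1^2 * 33 = 1*33 = 33
  -> s = B^a = 33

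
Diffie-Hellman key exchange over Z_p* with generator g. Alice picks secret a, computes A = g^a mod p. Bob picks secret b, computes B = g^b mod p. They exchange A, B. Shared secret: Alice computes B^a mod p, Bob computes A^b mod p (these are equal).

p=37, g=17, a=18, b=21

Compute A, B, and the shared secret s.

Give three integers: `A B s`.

A = 17^18 mod 37  (bits of 18 = 10010)
  bit 0 = 1: r = r^2 * 17 mod 37 = 1^2 * 17 = 1*17 = 17
  bit 1 = 0: r = r^2 mod 37 = 17^2 = 30
  bit 2 = 0: r = r^2 mod 37 = 30^2 = 12
  bit 3 = 1: r = r^2 * 17 mod 37 = 12^2 * 17 = 33*17 = 6
  bit 4 = 0: r = r^2 mod 37 = 6^2 = 36
  -> A = 36
B = 17^21 mod 37  (bits of 21 = 10101)
  bit 0 = 1: r = r^2 * 17 mod 37 = 1^2 * 17 = 1*17 = 17
  bit 1 = 0: r = r^2 mod 37 = 17^2 = 30
  bit 2 = 1: r = r^2 * 17 mod 37 = 30^2 * 17 = 12*17 = 19
  bit 3 = 0: r = r^2 mod 37 = 19^2 = 28
  bit 4 = 1: r = r^2 * 17 mod 37 = 28^2 * 17 = 7*17 = 8
  -> B = 8
s = B^a = 8^18 mod 37  (bits of 18 = 10010)
  bit 0 = 1: r = r^2 * 8 mod 37 = 1^2 * 8 = 1*8 = 8
  bit 1 = 0: r = r^2 mod 37 = 8^2 = 27
  bit 2 = 0: r = r^2 mod 37 = 27^2 = 26
  bit 3 = 1: r = r^2 * 8 mod 37 = 26^2 * 8 = 10*8 = 6
  bit 4 = 0: r = r^2 mod 37 = 6^2 = 36
  -> s = B^a = 36

Answer: 36 8 36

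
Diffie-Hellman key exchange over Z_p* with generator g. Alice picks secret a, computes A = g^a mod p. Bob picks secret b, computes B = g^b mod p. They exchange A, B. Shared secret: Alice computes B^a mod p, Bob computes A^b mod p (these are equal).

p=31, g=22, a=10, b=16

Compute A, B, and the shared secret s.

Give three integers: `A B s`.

A = 22^10 mod 31  (bits of 10 = 1010)
  bit 0 = 1: r = r^2 * 22 mod 31 = 1^2 * 22 = 1*22 = 22
  bit 1 = 0: r = r^2 mod 31 = 22^2 = 19
  bit 2 = 1: r = r^2 * 22 mod 31 = 19^2 * 22 = 20*22 = 6
  bit 3 = 0: r = r^2 mod 31 = 6^2 = 5
  -> A = 5
B = 22^16 mod 31  (bits of 16 = 10000)
  bit 0 = 1: r = r^2 * 22 mod 31 = 1^2 * 22 = 1*22 = 22
  bit 1 = 0: r = r^2 mod 31 = 22^2 = 19
  bit 2 = 0: r = r^2 mod 31 = 19^2 = 20
  bit 3 = 0: r = r^2 mod 31 = 20^2 = 28
  bit 4 = 0: r = r^2 mod 31 = 28^2 = 9
  -> B = 9
s = B^a = 9^10 mod 31  (bits of 10 = 1010)
  bit 0 = 1: r = r^2 * 9 mod 31 = 1^2 * 9 = 1*9 = 9
  bit 1 = 0: r = r^2 mod 31 = 9^2 = 19
  bit 2 = 1: r = r^2 * 9 mod 31 = 19^2 * 9 = 20*9 = 25
  bit 3 = 0: r = r^2 mod 31 = 25^2 = 5
  -> s = B^a = 5

Answer: 5 9 5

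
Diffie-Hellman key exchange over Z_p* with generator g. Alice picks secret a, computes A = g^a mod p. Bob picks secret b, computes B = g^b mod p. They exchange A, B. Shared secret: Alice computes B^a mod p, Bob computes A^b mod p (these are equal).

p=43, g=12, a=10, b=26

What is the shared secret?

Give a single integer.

A = 12^10 mod 43  (bits of 10 = 1010)
  bit 0 = 1: r = r^2 * 12 mod 43 = 1^2 * 12 = 1*12 = 12
  bit 1 = 0: r = r^2 mod 43 = 12^2 = 15
  bit 2 = 1: r = r^2 * 12 mod 43 = 15^2 * 12 = 10*12 = 34
  bit 3 = 0: r = r^2 mod 43 = 34^2 = 38
  -> A = 38
B = 12^26 mod 43  (bits of 26 = 11010)
  bit 0 = 1: r = r^2 * 12 mod 43 = 1^2 * 12 = 1*12 = 12
  bit 1 = 1: r = r^2 * 12 mod 43 = 12^2 * 12 = 15*12 = 8
  bit 2 = 0: r = r^2 mod 43 = 8^2 = 21
  bit 3 = 1: r = r^2 * 12 mod 43 = 21^2 * 12 = 11*12 = 3
  bit 4 = 0: r = r^2 mod 43 = 3^2 = 9
  -> B = 9
s = B^a = 9^10 mod 43  (bits of 10 = 1010)
  bit 0 = 1: r = r^2 * 9 mod 43 = 1^2 * 9 = 1*9 = 9
  bit 1 = 0: r = r^2 mod 43 = 9^2 = 38
  bit 2 = 1: r = r^2 * 9 mod 43 = 38^2 * 9 = 25*9 = 10
  bit 3 = 0: r = r^2 mod 43 = 10^2 = 14
  -> s = B^a = 14

Answer: 14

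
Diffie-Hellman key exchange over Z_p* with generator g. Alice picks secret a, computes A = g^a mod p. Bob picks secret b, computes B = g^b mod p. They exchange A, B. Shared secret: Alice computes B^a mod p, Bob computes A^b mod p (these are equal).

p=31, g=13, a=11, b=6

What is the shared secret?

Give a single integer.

A = 13^11 mod 31  (bits of 11 = 1011)
  bit 0 = 1: r = r^2 * 13 mod 31 = 1^2 * 13 = 1*13 = 13
  bit 1 = 0: r = r^2 mod 31 = 13^2 = 14
  bit 2 = 1: r = r^2 * 13 mod 31 = 14^2 * 13 = 10*13 = 6
  bit 3 = 1: r = r^2 * 13 mod 31 = 6^2 * 13 = 5*13 = 3
  -> A = 3
B = 13^6 mod 31  (bits of 6 = 110)
  bit 0 = 1: r = r^2 * 13 mod 31 = 1^2 * 13 = 1*13 = 13
  bit 1 = 1: r = r^2 * 13 mod 31 = 13^2 * 13 = 14*13 = 27
  bit 2 = 0: r = r^2 mod 31 = 27^2 = 16
  -> B = 16
s = B^a = 16^11 mod 31  (bits of 11 = 1011)
  bit 0 = 1: r = r^2 * 16 mod 31 = 1^2 * 16 = 1*16 = 16
  bit 1 = 0: r = r^2 mod 31 = 16^2 = 8
  bit 2 = 1: r = r^2 * 16 mod 31 = 8^2 * 16 = 2*16 = 1
  bit 3 = 1: r = r^2 * 16 mod 31 = 1^2 * 16 = 1*16 = 16
  -> s = B^a = 16

Answer: 16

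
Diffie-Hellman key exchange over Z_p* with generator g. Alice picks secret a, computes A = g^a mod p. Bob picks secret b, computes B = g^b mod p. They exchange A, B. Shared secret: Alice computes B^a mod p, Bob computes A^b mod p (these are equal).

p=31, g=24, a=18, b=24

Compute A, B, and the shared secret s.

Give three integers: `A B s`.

A = 24^18 mod 31  (bits of 18 = 10010)
  bit 0 = 1: r = r^2 * 24 mod 31 = 1^2 * 24 = 1*24 = 24
  bit 1 = 0: r = r^2 mod 31 = 24^2 = 18
  bit 2 = 0: r = r^2 mod 31 = 18^2 = 14
  bit 3 = 1: r = r^2 * 24 mod 31 = 14^2 * 24 = 10*24 = 23
  bit 4 = 0: r = r^2 mod 31 = 23^2 = 2
  -> A = 2
B = 24^24 mod 31  (bits of 24 = 11000)
  bit 0 = 1: r = r^2 * 24 mod 31 = 1^2 * 24 = 1*24 = 24
  bit 1 = 1: r = r^2 * 24 mod 31 = 24^2 * 24 = 18*24 = 29
  bit 2 = 0: r = r^2 mod 31 = 29^2 = 4
  bit 3 = 0: r = r^2 mod 31 = 4^2 = 16
  bit 4 = 0: r = r^2 mod 31 = 16^2 = 8
  -> B = 8
s = B^a = 8^18 mod 31  (bits of 18 = 10010)
  bit 0 = 1: r = r^2 * 8 mod 31 = 1^2 * 8 = 1*8 = 8
  bit 1 = 0: r = r^2 mod 31 = 8^2 = 2
  bit 2 = 0: r = r^2 mod 31 = 2^2 = 4
  bit 3 = 1: r = r^2 * 8 mod 31 = 4^2 * 8 = 16*8 = 4
  bit 4 = 0: r = r^2 mod 31 = 4^2 = 16
  -> s = B^a = 16

Answer: 2 8 16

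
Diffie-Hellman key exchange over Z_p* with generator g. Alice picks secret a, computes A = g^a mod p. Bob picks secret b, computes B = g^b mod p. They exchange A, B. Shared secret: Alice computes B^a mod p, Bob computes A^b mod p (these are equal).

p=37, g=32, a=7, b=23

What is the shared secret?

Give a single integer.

Answer: 15

Derivation:
A = 32^7 mod 37  (bits of 7 = 111)
  bit 0 = 1: r = r^2 * 32 mod 37 = 1^2 * 32 = 1*32 = 32
  bit 1 = 1: r = r^2 * 32 mod 37 = 32^2 * 32 = 25*32 = 23
  bit 2 = 1: r = r^2 * 32 mod 37 = 23^2 * 32 = 11*32 = 19
  -> A = 19
B = 32^23 mod 37  (bits of 23 = 10111)
  bit 0 = 1: r = r^2 * 32 mod 37 = 1^2 * 32 = 1*32 = 32
  bit 1 = 0: r = r^2 mod 37 = 32^2 = 25
  bit 2 = 1: r = r^2 * 32 mod 37 = 25^2 * 32 = 33*32 = 20
  bit 3 = 1: r = r^2 * 32 mod 37 = 20^2 * 32 = 30*32 = 35
  bit 4 = 1: r = r^2 * 32 mod 37 = 35^2 * 32 = 4*32 = 17
  -> B = 17
s = B^a = 17^7 mod 37  (bits of 7 = 111)
  bit 0 = 1: r = r^2 * 17 mod 37 = 1^2 * 17 = 1*17 = 17
  bit 1 = 1: r = r^2 * 17 mod 37 = 17^2 * 17 = 30*17 = 29
  bit 2 = 1: r = r^2 * 17 mod 37 = 29^2 * 17 = 27*17 = 15
  -> s = B^a = 15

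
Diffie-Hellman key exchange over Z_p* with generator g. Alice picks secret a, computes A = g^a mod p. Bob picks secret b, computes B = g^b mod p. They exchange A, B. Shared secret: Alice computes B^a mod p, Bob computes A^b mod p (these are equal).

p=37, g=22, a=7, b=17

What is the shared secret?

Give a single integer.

Answer: 18

Derivation:
A = 22^7 mod 37  (bits of 7 = 111)
  bit 0 = 1: r = r^2 * 22 mod 37 = 1^2 * 22 = 1*22 = 22
  bit 1 = 1: r = r^2 * 22 mod 37 = 22^2 * 22 = 3*22 = 29
  bit 2 = 1: r = r^2 * 22 mod 37 = 29^2 * 22 = 27*22 = 2
  -> A = 2
B = 22^17 mod 37  (bits of 17 = 10001)
  bit 0 = 1: r = r^2 * 22 mod 37 = 1^2 * 22 = 1*22 = 22
  bit 1 = 0: r = r^2 mod 37 = 22^2 = 3
  bit 2 = 0: r = r^2 mod 37 = 3^2 = 9
  bit 3 = 0: r = r^2 mod 37 = 9^2 = 7
  bit 4 = 1: r = r^2 * 22 mod 37 = 7^2 * 22 = 12*22 = 5
  -> B = 5
s = B^a = 5^7 mod 37  (bits of 7 = 111)
  bit 0 = 1: r = r^2 * 5 mod 37 = 1^2 * 5 = 1*5 = 5
  bit 1 = 1: r = r^2 * 5 mod 37 = 5^2 * 5 = 25*5 = 14
  bit 2 = 1: r = r^2 * 5 mod 37 = 14^2 * 5 = 11*5 = 18
  -> s = B^a = 18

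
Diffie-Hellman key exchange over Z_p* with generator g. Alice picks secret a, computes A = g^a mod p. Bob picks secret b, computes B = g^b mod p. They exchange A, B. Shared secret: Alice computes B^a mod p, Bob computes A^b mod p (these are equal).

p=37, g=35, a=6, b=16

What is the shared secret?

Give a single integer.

A = 35^6 mod 37  (bits of 6 = 110)
  bit 0 = 1: r = r^2 * 35 mod 37 = 1^2 * 35 = 1*35 = 35
  bit 1 = 1: r = r^2 * 35 mod 37 = 35^2 * 35 = 4*35 = 29
  bit 2 = 0: r = r^2 mod 37 = 29^2 = 27
  -> A = 27
B = 35^16 mod 37  (bits of 16 = 10000)
  bit 0 = 1: r = r^2 * 35 mod 37 = 1^2 * 35 = 1*35 = 35
  bit 1 = 0: r = r^2 mod 37 = 35^2 = 4
  bit 2 = 0: r = r^2 mod 37 = 4^2 = 16
  bit 3 = 0: r = r^2 mod 37 = 16^2 = 34
  bit 4 = 0: r = r^2 mod 37 = 34^2 = 9
  -> B = 9
s = B^a = 9^6 mod 37  (bits of 6 = 110)
  bit 0 = 1: r = r^2 * 9 mod 37 = 1^2 * 9 = 1*9 = 9
  bit 1 = 1: r = r^2 * 9 mod 37 = 9^2 * 9 = 7*9 = 26
  bit 2 = 0: r = r^2 mod 37 = 26^2 = 10
  -> s = B^a = 10

Answer: 10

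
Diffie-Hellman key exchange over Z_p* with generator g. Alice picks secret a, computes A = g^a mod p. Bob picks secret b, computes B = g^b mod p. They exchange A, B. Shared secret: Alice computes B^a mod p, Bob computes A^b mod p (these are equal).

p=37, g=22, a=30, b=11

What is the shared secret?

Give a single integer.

Answer: 27

Derivation:
A = 22^30 mod 37  (bits of 30 = 11110)
  bit 0 = 1: r = r^2 * 22 mod 37 = 1^2 * 22 = 1*22 = 22
  bit 1 = 1: r = r^2 * 22 mod 37 = 22^2 * 22 = 3*22 = 29
  bit 2 = 1: r = r^2 * 22 mod 37 = 29^2 * 22 = 27*22 = 2
  bit 3 = 1: r = r^2 * 22 mod 37 = 2^2 * 22 = 4*22 = 14
  bit 4 = 0: r = r^2 mod 37 = 14^2 = 11
  -> A = 11
B = 22^11 mod 37  (bits of 11 = 1011)
  bit 0 = 1: r = r^2 * 22 mod 37 = 1^2 * 22 = 1*22 = 22
  bit 1 = 0: r = r^2 mod 37 = 22^2 = 3
  bit 2 = 1: r = r^2 * 22 mod 37 = 3^2 * 22 = 9*22 = 13
  bit 3 = 1: r = r^2 * 22 mod 37 = 13^2 * 22 = 21*22 = 18
  -> B = 18
s = B^a = 18^30 mod 37  (bits of 30 = 11110)
  bit 0 = 1: r = r^2 * 18 mod 37 = 1^2 * 18 = 1*18 = 18
  bit 1 = 1: r = r^2 * 18 mod 37 = 18^2 * 18 = 28*18 = 23
  bit 2 = 1: r = r^2 * 18 mod 37 = 23^2 * 18 = 11*18 = 13
  bit 3 = 1: r = r^2 * 18 mod 37 = 13^2 * 18 = 21*18 = 8
  bit 4 = 0: r = r^2 mod 37 = 8^2 = 27
  -> s = B^a = 27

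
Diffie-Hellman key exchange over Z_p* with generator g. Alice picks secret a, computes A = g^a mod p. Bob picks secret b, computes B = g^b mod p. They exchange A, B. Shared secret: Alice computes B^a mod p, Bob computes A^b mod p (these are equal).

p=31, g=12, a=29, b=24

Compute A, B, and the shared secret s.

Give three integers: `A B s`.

Answer: 13 16 2

Derivation:
A = 12^29 mod 31  (bits of 29 = 11101)
  bit 0 = 1: r = r^2 * 12 mod 31 = 1^2 * 12 = 1*12 = 12
  bit 1 = 1: r = r^2 * 12 mod 31 = 12^2 * 12 = 20*12 = 23
  bit 2 = 1: r = r^2 * 12 mod 31 = 23^2 * 12 = 2*12 = 24
  bit 3 = 0: r = r^2 mod 31 = 24^2 = 18
  bit 4 = 1: r = r^2 * 12 mod 31 = 18^2 * 12 = 14*12 = 13
  -> A = 13
B = 12^24 mod 31  (bits of 24 = 11000)
  bit 0 = 1: r = r^2 * 12 mod 31 = 1^2 * 12 = 1*12 = 12
  bit 1 = 1: r = r^2 * 12 mod 31 = 12^2 * 12 = 20*12 = 23
  bit 2 = 0: r = r^2 mod 31 = 23^2 = 2
  bit 3 = 0: r = r^2 mod 31 = 2^2 = 4
  bit 4 = 0: r = r^2 mod 31 = 4^2 = 16
  -> B = 16
s = B^a = 16^29 mod 31  (bits of 29 = 11101)
  bit 0 = 1: r = r^2 * 16 mod 31 = 1^2 * 16 = 1*16 = 16
  bit 1 = 1: r = r^2 * 16 mod 31 = 16^2 * 16 = 8*16 = 4
  bit 2 = 1: r = r^2 * 16 mod 31 = 4^2 * 16 = 16*16 = 8
  bit 3 = 0: r = r^2 mod 31 = 8^2 = 2
  bit 4 = 1: r = r^2 * 16 mod 31 = 2^2 * 16 = 4*16 = 2
  -> s = B^a = 2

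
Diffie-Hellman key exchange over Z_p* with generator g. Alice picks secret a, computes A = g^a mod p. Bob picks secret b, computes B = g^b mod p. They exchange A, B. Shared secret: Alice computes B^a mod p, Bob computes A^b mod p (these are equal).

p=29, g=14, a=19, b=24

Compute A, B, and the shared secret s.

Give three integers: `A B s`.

Answer: 10 16 23

Derivation:
A = 14^19 mod 29  (bits of 19 = 10011)
  bit 0 = 1: r = r^2 * 14 mod 29 = 1^2 * 14 = 1*14 = 14
  bit 1 = 0: r = r^2 mod 29 = 14^2 = 22
  bit 2 = 0: r = r^2 mod 29 = 22^2 = 20
  bit 3 = 1: r = r^2 * 14 mod 29 = 20^2 * 14 = 23*14 = 3
  bit 4 = 1: r = r^2 * 14 mod 29 = 3^2 * 14 = 9*14 = 10
  -> A = 10
B = 14^24 mod 29  (bits of 24 = 11000)
  bit 0 = 1: r = r^2 * 14 mod 29 = 1^2 * 14 = 1*14 = 14
  bit 1 = 1: r = r^2 * 14 mod 29 = 14^2 * 14 = 22*14 = 18
  bit 2 = 0: r = r^2 mod 29 = 18^2 = 5
  bit 3 = 0: r = r^2 mod 29 = 5^2 = 25
  bit 4 = 0: r = r^2 mod 29 = 25^2 = 16
  -> B = 16
s = B^a = 16^19 mod 29  (bits of 19 = 10011)
  bit 0 = 1: r = r^2 * 16 mod 29 = 1^2 * 16 = 1*16 = 16
  bit 1 = 0: r = r^2 mod 29 = 16^2 = 24
  bit 2 = 0: r = r^2 mod 29 = 24^2 = 25
  bit 3 = 1: r = r^2 * 16 mod 29 = 25^2 * 16 = 16*16 = 24
  bit 4 = 1: r = r^2 * 16 mod 29 = 24^2 * 16 = 25*16 = 23
  -> s = B^a = 23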